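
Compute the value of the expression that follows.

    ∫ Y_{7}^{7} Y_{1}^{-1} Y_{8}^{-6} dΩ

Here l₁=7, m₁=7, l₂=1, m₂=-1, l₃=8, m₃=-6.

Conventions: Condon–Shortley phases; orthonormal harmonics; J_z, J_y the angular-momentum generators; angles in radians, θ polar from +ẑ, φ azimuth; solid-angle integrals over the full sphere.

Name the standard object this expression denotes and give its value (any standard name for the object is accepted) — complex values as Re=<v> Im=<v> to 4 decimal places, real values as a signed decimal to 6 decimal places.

Gaunt coefficient, +0.030597

This is a Gaunt coefficient — the integral of a triple product of spherical harmonics over the sphere.
Checks pass: Σm=0; 16 even; l₃=8∈[6,8].
(2·7+1)(2·1+1)(2·8+1) = 765
Δ: 0! 14! 2! / 17! → 1/2040
sum: t=0:+1/25401600 = 1/25401600
3j²(7 1 8; 0 0 0) = Δ·Π!·Σ² = 8/255  (sign +1)
sum: t=0:+1/174356582400 = 1/174356582400
3j²(7 1 8; 7 -1 -6) = Δ·Π!·Σ² = 1/2040  (sign +1)
combine: 4πI² = 765·8/255·1/2040 = 1/85
take √, sign +1: I = 0.03059748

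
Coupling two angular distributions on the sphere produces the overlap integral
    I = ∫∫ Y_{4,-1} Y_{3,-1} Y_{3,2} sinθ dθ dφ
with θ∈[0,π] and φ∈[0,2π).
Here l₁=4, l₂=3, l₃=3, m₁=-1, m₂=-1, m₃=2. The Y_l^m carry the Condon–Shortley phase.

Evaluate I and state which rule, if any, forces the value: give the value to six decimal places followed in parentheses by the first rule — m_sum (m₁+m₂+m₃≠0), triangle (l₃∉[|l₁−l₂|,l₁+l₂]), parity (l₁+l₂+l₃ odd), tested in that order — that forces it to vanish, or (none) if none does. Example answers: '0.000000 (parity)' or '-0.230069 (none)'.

0.145070 (none)

m-sum 0 ✓  L=10 even ✓  1≤3≤7 ✓
Π(2lᵢ+1) = 9×7×7 = 441
triangle coeff Δ(4,3,3) = 1/34650
Σ_t [1,3]: t=1:−1/72 t=2:+1/16 t=3:−1/72 = 5/144
(3j)²=2/77 [(4 3 3; 0 0 0)], sign=-1
Σ_t [1,2]: t=1:−1/144 t=2:+1/48 = 1/72
(3j)²=16/693 [(4 3 3; -1 -1 2)], sign=-1
⇒ 4πI² = 32/121
I = (+1)√(32/121/(4π)) = 0.14506992
No selection rule forces the value: the integral is nonzero (none).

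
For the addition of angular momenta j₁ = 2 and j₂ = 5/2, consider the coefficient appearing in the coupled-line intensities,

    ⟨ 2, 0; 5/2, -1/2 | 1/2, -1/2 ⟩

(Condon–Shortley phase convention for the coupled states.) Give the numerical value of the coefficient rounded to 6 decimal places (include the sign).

+0.447214

triangle: 4!·0!·1!/6! = 24/720
(j±m)!: 2!·2!·2!·3!·0!·1! = 48
prefactor² = (2J+1)·Δ·N² = 16/5
  k=2: +1/(2!·2!·0!·0!·0!·1!) = 1/4
Σ = 1/4  ⇒  CG² = 16/5·(1/4)² = 1/5
CG = +√(1/5) = +0.447214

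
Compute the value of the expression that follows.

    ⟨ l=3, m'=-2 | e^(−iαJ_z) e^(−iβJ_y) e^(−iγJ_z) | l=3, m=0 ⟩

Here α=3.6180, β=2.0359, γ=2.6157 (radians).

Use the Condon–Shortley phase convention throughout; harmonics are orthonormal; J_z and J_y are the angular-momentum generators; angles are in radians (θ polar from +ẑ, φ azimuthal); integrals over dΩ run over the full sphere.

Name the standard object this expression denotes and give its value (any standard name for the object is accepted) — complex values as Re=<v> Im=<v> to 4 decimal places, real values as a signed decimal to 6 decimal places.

Wigner D-matrix element, Re=-0.2843 Im=-0.3999

This is a Wigner D-matrix element — the rotation-matrix element ⟨l m'| R(α,β,γ) |l m⟩ in the angular-momentum basis.
First d^3_{-2,0}(β=2.0359), then the phase factors e^{-i(-2)α} and e^{-i(0)γ}:
Half-angle: c=0.525112, s=0.851033. N=√(1·120·6·6)=65.726707
The bounds max(0,m−m')=2 and min(l+m,l−m')=3 give 2 terms
  k=2: (−1)^0·65.7267/(12)·0.5251^4·0.8510^2 = +0.301620
  k=3: (−1)^1·65.7267/(12)·0.5251^2·0.8510^4 = -0.792228
d^3_{-2,0}(2.0359) = +0.301620 -0.792228 = -0.490608
Phases: e^{-i·(-2)·3.6180}=+0.579391+0.815050i, e^{-i·(0)·2.6157}=+1.000000+0.000000i ⇒ D=-0.284254-0.399870i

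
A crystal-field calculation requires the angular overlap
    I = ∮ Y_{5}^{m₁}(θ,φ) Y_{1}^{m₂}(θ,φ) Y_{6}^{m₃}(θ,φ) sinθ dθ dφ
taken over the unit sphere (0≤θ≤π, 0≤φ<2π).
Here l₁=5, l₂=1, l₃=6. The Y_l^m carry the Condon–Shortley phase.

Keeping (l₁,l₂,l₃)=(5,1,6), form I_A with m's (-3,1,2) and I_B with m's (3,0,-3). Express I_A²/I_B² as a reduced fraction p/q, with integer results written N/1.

Shared (l₁,l₂,l₃)=(5,1,6): N and (l;000)² cancel in I_A²/I_B².
A: Δ = 0!·10!·2!/13! = 1/858; Racah Σ t=0..0: t=0:+1/161280 = 1/161280; ⇒ 3j(5 1 6; -3 1 2)² = 1/143, sgn +1
B: Δ = 0!·10!·2!/13! = 1/858; Racah Σ t=0..0: t=0:+1/80640 = 1/80640; ⇒ 3j(5 1 6; 3 0 -3)² = 9/286, sgn -1
I_A²/I_B² = (1/143)/(9/286) = 2/9

2/9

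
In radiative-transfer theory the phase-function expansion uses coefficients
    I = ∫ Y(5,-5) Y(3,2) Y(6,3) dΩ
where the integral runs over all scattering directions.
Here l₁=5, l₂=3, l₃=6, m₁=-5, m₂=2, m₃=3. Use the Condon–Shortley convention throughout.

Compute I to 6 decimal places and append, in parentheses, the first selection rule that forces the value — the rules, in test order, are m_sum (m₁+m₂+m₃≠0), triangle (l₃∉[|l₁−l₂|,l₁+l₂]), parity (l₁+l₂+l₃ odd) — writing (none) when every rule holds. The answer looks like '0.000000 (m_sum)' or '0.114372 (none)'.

Checks pass: Σm=0; 14 even; l₃=6∈[2,8].
(2·5+1)(2·3+1)(2·6+1) = 1001
Δ: 2! 8! 4! / 15! → 1/675675
sum: t=0:+1/8640 t=1:−1/2304 t=2:+1/8640 = -7/34560
3j²(5 3 6; 0 0 0) = Δ·Π!·Σ² = 7/429  (sign -1)
sum: t=2:+1/483840 = 1/483840
3j²(5 3 6; -5 2 3) = Δ·Π!·Σ² = 6/1001  (sign -1)
combine: 4πI² = 1001·7/429·6/1001 = 14/143
take √, sign +1: I = 0.08826552
No selection rule forces the value: the integral is nonzero (none).

0.088266 (none)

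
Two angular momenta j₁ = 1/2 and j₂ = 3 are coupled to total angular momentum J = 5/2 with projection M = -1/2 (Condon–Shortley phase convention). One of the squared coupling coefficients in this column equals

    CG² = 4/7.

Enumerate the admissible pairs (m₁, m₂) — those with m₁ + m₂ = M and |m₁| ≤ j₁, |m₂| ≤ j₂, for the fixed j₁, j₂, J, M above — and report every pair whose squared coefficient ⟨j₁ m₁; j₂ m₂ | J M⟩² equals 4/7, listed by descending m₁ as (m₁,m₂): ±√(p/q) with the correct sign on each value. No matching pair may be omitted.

Admissible pairs with m₁+m₂ = M = -1/2: (-1/2,0), (1/2,-1)
  (m₁,m₂)=(1/2,-1): CG² = 4/7, CG = +√(4/7)   ← matches the target
  (m₁,m₂)=(-1/2,0): CG² = 3/7, CG = −√(3/7)
Pairs with CG² = 4/7: (1/2,-1): +√(4/7)

(1/2,-1): +√(4/7)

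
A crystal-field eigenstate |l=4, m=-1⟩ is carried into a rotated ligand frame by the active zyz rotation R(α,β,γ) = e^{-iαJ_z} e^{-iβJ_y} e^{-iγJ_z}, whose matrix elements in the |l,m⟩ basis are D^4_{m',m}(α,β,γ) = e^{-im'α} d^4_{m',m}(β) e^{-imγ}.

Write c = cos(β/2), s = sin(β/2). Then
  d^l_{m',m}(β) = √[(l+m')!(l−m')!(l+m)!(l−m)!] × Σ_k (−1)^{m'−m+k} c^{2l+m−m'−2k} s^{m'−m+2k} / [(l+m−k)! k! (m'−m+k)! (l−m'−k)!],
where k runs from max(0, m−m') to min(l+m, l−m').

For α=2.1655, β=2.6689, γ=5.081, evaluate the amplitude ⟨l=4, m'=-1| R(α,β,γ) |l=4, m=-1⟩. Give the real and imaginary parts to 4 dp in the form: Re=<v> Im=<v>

Re=-0.2196 Im=-0.3159

D^4_{-1,-1}(2.1655,2.6689,5.0810) = e^{-i·-1·2.1655}·d^4_{-1,-1}(2.6689)·e^{-i·-1·5.0810}. Compute d first:
Half-angle: c=0.234152, s=0.972200. N=√(6·120·6·120)=720.000000
The bounds max(0,m−m')=0 and min(l+m,l−m')=3 give 4 terms
  k=0: (−1)^0·720.0000/(720)·0.2342^8·0.9722^0 = +0.000009
  k=1: (−1)^1·720.0000/(48)·0.2342^6·0.9722^2 = -0.002337
  k=2: (−1)^2·720.0000/(24)·0.2342^4·0.9722^4 = +0.080563
  k=3: (−1)^3·720.0000/(72)·0.2342^2·0.9722^6 = -0.462945
d^4_{-1,-1}(2.6689) = +0.000009 -0.002337 +0.080563 -0.462945 = -0.384710
Attach z-rotation phases: D = e^{-i(-1)(2.1655)}·(-0.384710)·e^{-i(-1)(5.0810)} = -0.219593-0.315881i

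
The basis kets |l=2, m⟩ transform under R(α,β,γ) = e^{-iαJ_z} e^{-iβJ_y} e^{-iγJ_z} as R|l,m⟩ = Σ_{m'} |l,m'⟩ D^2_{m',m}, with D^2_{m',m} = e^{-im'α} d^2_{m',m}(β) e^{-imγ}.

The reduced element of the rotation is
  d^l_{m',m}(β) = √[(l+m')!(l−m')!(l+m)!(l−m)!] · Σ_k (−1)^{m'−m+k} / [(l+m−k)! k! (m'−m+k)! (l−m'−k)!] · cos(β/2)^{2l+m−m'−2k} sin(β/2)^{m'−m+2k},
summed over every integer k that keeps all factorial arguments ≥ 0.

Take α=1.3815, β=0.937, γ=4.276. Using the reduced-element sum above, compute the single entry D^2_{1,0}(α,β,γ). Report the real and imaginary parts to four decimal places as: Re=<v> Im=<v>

Re=-0.1100 Im=0.5740

D^2_{1,0}(1.3815,0.9370,4.2760) = e^{-i·1·1.3815}·d^2_{1,0}(0.9370)·e^{-i·0·4.2760}. Compute d first:
Half-angle: c=0.892247, s=0.451548. N=√(6·1·2·2)=4.898979
The bounds max(0,m−m')=0 and min(l+m,l−m')=1 give 2 terms
  k=0: (−1)^1·4.8990/(2)·0.8922^3·0.4515^1 = -0.785660
  k=1: (−1)^2·4.8990/(2)·0.8922^1·0.4515^3 = +0.201221
d^2_{1,0}(0.9370) = -0.785660 +0.201221 = -0.584439
Attach z-rotation phases: D = e^{-i(1)(1.3815)}·(-0.584439)·e^{-i(0)(4.2760)} = -0.109973+0.573999i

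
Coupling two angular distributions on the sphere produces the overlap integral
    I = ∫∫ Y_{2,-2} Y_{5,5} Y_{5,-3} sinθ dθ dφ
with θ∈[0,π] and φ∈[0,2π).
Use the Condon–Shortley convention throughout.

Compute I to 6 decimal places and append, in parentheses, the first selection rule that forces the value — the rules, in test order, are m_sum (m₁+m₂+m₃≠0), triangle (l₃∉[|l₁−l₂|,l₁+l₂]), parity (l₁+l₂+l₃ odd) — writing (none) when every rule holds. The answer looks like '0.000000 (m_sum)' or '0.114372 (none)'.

Checks pass: Σm=0; 12 even; l₃=5∈[3,7].
(2·2+1)(2·5+1)(2·5+1) = 605
Δ: 2! 2! 8! / 13! → 1/38610
sum: t=0:+1/2880 t=1:−1/576 t=2:+1/2880 = -1/960
3j²(2 5 5; 0 0 0) = Δ·Π!·Σ² = 10/429  (sign +1)
sum: t=2:+1/161280 = 1/161280
3j²(2 5 5; -2 5 -3) = Δ·Π!·Σ² = 1/143  (sign +1)
combine: 4πI² = 605·10/429·1/143 = 50/507
take √, sign +1: I = 0.08858824
No selection rule forces the value: the integral is nonzero (none).

0.088588 (none)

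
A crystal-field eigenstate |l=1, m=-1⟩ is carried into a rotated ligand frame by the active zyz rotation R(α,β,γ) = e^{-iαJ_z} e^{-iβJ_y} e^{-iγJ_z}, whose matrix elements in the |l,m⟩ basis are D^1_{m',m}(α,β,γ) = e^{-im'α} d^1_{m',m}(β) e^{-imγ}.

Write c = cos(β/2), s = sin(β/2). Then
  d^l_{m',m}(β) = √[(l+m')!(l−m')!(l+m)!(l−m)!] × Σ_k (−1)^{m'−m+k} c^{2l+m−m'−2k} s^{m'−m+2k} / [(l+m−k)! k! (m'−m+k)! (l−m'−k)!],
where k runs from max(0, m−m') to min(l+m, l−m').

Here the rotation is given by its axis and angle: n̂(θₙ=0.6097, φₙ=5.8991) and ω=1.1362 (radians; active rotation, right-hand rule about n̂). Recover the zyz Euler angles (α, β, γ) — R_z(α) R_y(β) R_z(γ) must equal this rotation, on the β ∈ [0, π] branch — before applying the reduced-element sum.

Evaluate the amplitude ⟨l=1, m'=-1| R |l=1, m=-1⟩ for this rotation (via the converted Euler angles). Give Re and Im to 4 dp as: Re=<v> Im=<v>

Axis–angle → zyz. n̂ = (sinθₙcosφₙ, sinθₙsinφₙ, cosθₙ) = (+0.530901, -0.214568, +0.819820), ω = 1.1362.
R = I cosω + sinω [n̂]ₓ + (1−cosω) n̂n̂ᵀ gives
  R = [+0.584226, -0.809561, +0.057365; +0.677658, +0.447699, -0.583391; +0.446608, +0.379706, +0.810163]
β = atan2(√(R₁₃²+R₂₃²), R₃₃) = 0.626366; α = atan2(R₂₃, R₁₃) mod 2π = 4.810404; γ = atan2(R₃₂, −R₃₁) mod 2π = 2.436982
First d^1_{-1,-1}(β=0.6264), then the phase factors e^{-i(-1)α} and e^{-i(-1)γ}:
With c≡cos(β/2)=0.951358 and s≡sin(β/2)=0.308088, N=[1·2·1·2]^{1/2}=2.000000
k∈{0} keeps every argument non-negative
  k=0: (−1)^0·2.0000/(2)·0.9514^2·0.3081^0 = +0.905082
d^1_{-1,-1}(0.6264) = +0.905082
Phases: e^{-i·(-1)·4.8104}=+0.097859-0.995200i, e^{-i·(-1)·2.4370}=-0.761864+0.647737i ⇒ D=+0.515963+0.743609i

Re=0.5160 Im=0.7436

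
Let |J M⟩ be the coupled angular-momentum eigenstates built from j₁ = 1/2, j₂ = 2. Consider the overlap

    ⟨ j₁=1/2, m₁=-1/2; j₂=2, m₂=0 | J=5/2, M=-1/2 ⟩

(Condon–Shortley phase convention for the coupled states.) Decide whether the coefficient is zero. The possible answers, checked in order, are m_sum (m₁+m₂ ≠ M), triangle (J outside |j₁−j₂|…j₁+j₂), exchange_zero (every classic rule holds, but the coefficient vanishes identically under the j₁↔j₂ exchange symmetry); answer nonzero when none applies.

m-sum: m₁+m₂ = -1/2+0 = -1/2, M = -1/2  ✓
triangle: |j₁−j₂| = 3/2 ≤ J = 5/2 ≤ j₁+j₂ = 5/2  ✓
exchange: j₁≠j₂ or m₁≠m₂ — the exchange symmetry imposes no constraint here
value check: CG = +√(3/5) = +0.774597 ≠ 0

nonzero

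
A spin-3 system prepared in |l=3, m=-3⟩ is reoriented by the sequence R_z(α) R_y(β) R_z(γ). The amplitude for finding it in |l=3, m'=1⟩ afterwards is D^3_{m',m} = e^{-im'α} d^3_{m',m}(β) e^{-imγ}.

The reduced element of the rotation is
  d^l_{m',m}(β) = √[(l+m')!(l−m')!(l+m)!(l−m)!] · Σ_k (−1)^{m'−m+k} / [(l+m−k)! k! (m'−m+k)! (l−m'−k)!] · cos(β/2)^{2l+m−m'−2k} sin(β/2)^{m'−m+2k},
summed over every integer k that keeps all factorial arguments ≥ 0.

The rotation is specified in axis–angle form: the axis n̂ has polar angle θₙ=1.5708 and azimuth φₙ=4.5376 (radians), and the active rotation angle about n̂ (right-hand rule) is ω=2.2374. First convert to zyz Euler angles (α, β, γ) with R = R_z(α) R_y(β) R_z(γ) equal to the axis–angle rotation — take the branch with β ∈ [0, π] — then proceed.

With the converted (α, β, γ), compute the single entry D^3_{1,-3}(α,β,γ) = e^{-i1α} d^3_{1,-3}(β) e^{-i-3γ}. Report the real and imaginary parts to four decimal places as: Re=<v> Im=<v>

Re=0.3704 Im=0.3114

Axis–angle → zyz. n̂ = (sinθₙcosφₙ, sinθₙsinφₙ, cosθₙ) = (-0.173900, -0.984763, -0.000004), ω = 2.2374.
R = I cosω + sinω [n̂]ₓ + (1−cosω) n̂n̂ᵀ gives
  R = [-0.569380, +0.277141, -0.773950; +0.277136, +0.951060, +0.136679; +0.773952, -0.136667, -0.618320]
β = atan2(√(R₁₃²+R₂₃²), R₃₃) = 2.237400; α = atan2(R₂₃, R₁₃) mod 2π = 2.966796; γ = atan2(R₃₂, −R₃₁) mod 2π = 3.316374
Split into d^3_{1,-3}(β=2.2374) × two z-phases.
With c≡cos(β/2)=0.436852 and s≡sin(β/2)=0.899533, N=[24·2·1·720]^{1/2}=185.903201
Admissible k: 0..0 (factorial args all ≥0)
  k=0: (−1)^4·185.9032/(48)·0.4369^2·0.8995^4 = +0.483931
d^3_{1,-3}(2.2374) = +0.483931
D = (-0.984762-0.173908i)·(+0.483931)·(-0.865652-0.500645i) = +0.370399+0.311439i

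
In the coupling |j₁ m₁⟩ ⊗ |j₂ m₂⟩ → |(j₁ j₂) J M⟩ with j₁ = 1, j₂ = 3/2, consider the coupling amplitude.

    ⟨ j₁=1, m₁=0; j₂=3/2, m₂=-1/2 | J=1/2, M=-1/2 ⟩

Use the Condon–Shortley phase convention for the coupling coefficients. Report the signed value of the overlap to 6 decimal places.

j₁+j₂−J=2  J+j₁−j₂=0  J−j₁+j₂=1  j₁+j₂+J+1=4
(j₁±m₁, j₂±m₂, J±M) = (1,1,1,2,0,1)
P² = 1/3
sum k=1..1:
  [1] −1/1 = -1
S = -1
C² = P²·S² = 1/3 ; C = -0.577350

−√(1/3) ≈ -0.577350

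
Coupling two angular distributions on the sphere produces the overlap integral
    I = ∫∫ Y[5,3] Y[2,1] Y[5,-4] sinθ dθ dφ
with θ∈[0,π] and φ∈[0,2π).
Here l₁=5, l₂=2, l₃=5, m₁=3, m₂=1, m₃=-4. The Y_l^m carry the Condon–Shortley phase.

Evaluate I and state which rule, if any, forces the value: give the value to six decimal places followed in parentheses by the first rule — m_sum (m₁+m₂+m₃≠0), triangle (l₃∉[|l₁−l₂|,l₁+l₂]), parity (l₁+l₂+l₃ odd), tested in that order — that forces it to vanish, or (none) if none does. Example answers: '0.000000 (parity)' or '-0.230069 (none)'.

Rules hold: Σm=0, L=12 even, 3≤5≤7.
N = 11·5·11 = 605
Δ = 2!·8!·2!/13! = 1/38610
Racah Σ t=0..2: t=0:+1/2880 t=1:−1/576 t=2:+1/2880 = -1/960
⇒ 3j(5 2 5; 0 0 0)² = 10/429, sgn +1
Racah Σ t=1..2: t=1:−1/10080 t=2:+1/80640 = -1/11520
⇒ 3j(5 2 5; 3 1 -4)² = 49/1430, sgn +1
4πI² = N·(3j₀)²·(3jₘ)² = 245/507
I = +1·√(0.483235/4π) = 0.19609844
No selection rule forces the value: the integral is nonzero (none).

0.196098 (none)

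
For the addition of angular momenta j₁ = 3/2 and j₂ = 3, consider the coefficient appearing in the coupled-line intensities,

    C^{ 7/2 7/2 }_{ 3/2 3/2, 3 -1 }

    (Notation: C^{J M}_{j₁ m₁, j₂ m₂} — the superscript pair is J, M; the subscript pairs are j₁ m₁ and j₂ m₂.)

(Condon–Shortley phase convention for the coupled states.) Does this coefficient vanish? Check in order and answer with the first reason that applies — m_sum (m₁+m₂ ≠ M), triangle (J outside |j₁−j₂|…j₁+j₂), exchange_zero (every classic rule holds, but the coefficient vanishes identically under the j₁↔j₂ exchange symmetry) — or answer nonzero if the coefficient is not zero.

m_sum

m-sum: m₁+m₂ = 3/2+(-1) = 1/2, M = 7/2  ✗ ⇒ coefficient is 0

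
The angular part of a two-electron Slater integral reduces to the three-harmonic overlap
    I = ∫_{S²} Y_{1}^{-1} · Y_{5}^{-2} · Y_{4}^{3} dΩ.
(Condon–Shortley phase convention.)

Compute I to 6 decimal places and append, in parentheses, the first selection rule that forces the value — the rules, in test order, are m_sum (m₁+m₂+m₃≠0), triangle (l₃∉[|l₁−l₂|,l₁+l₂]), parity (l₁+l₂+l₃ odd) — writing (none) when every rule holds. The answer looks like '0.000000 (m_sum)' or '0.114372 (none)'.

0.085055 (none)

Rules hold: Σm=0, L=10 even, 4≤4≤6.
N = 3·11·9 = 297
Δ = 2!·0!·8!/11! = 1/495
Racah Σ t=1..1: t=1:−1/576 = -1/576
⇒ 3j(1 5 4; 0 0 0)² = 5/99, sgn -1
Racah Σ t=2..2: t=2:+1/10080 = 1/10080
⇒ 3j(1 5 4; -1 -2 3)² = 1/165, sgn -1
4πI² = N·(3j₀)²·(3jₘ)² = 1/11
I = +1·√(0.0909091/4π) = 0.08505478
No selection rule forces the value: the integral is nonzero (none).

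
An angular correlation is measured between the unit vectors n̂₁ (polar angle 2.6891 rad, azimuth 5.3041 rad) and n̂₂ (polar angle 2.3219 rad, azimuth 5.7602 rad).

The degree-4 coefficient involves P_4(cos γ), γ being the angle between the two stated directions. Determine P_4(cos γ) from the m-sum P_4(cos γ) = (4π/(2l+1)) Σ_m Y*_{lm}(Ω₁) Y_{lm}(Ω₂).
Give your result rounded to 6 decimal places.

0.211962

Expand P_4 via completeness: Σ_{m} conj(Y_{4,m}) at Ω₁ times Y_{4,m} at Ω₂ —
  term(m=-4) = (-0.000512, -0.001977)   from Y*(Ω₁)=(-0.011555, 0.011311), Y(Ω₂)=(-0.062890, 0.109549)
  term(m=-3) = (0.006311, -0.030741)   from Y*(Ω₁)=(0.092121, 0.019090), Y(Ω₂)=(-0.000614, -0.333577)
  term(m=-2) = (0.073696, -0.095232)   from Y*(Ω₁)=(-0.112612, -0.276017), Y(Ω₂)=(0.202400, 0.349575)
  term(m=-1) = (0.027290, -0.013389)   from Y*(Ω₁)=(-0.276202, 0.410992), Y(Ω₂)=(-0.053181, -0.030661)
  term(m=+0) = (-0.061764, 0.000000)   from Y*(Ω₁)=(0.172727, -0.000000), Y(Ω₂)=(-0.357580, 0.000000)
  term(m=+1) = (0.027290, 0.013389)   from Y*(Ω₁)=(0.276202, 0.410992), Y(Ω₂)=(0.053181, -0.030661)
  term(m=+2) = (0.073696, 0.095232)   from Y*(Ω₁)=(-0.112612, 0.276017), Y(Ω₂)=(0.202400, -0.349575)
  term(m=+3) = (0.006311, 0.030741)   from Y*(Ω₁)=(-0.092121, 0.019090), Y(Ω₂)=(0.000614, -0.333577)
  term(m=+4) = (-0.000512, 0.001977)   from Y*(Ω₁)=(-0.011555, -0.011311), Y(Ω₂)=(-0.062890, -0.109549)
Σ over m = (0.151807, 0.000000); ×(4π/9) → (0.211962, 0.000000). Real part: 0.211962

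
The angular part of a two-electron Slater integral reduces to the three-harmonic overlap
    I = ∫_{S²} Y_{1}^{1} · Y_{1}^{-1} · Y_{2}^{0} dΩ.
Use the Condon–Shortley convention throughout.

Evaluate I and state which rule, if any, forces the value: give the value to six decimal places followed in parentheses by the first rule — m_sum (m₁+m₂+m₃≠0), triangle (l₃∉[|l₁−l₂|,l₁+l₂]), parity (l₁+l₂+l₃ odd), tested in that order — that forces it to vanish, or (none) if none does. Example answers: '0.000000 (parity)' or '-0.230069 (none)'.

0.126157 (none)

Checks pass: Σm=0; 4 even; l₃=2∈[0,2].
(2·1+1)(2·1+1)(2·2+1) = 45
Δ: 0! 2! 2! / 5! → 1/30
sum: t=0:+1/1 = 1/1
3j²(1 1 2; 0 0 0) = Δ·Π!·Σ² = 2/15  (sign +1)
sum: t=0:+1/4 = 1/4
3j²(1 1 2; 1 -1 0) = Δ·Π!·Σ² = 1/30  (sign +1)
combine: 4πI² = 45·2/15·1/30 = 1/5
take √, sign +1: I = 0.12615663
No selection rule forces the value: the integral is nonzero (none).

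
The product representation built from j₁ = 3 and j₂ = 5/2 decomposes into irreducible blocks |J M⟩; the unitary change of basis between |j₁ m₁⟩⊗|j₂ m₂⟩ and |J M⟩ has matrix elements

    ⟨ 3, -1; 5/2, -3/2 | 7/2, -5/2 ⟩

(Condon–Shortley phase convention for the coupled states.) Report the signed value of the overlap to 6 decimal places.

√[8·2!4!3!/10! · 2!4!1!4!1!6!] = √(18432/35)
  +(−1)^0/∏(0,2,4,1,0,2)! = 1/96  (running 1/96)
  +(−1)^1/∏(1,1,3,0,1,3)! = -1/36  (running -5/288)
⟨..|..⟩ = √(18432/35)·(-5/288) = -0.398410

-0.398410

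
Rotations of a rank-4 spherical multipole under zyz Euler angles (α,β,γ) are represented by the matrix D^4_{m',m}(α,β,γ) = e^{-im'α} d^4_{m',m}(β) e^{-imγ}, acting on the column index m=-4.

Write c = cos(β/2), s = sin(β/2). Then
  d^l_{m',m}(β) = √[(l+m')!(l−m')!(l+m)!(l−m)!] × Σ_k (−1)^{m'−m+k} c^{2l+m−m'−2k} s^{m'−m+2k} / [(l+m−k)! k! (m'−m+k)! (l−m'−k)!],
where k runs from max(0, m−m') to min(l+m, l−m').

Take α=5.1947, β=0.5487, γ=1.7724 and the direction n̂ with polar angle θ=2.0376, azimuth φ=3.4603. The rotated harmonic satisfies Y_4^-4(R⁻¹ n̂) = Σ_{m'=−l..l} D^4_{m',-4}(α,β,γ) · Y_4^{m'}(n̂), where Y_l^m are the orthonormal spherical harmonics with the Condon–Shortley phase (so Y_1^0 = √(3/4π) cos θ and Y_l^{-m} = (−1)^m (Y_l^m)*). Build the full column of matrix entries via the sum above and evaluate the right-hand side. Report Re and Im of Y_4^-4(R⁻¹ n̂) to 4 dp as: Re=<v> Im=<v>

Re=0.2623 Im=0.0831

Need the full column D^4_{m',-4} for m'=−4..4 at α=5.1947, β=0.5487, γ=1.7724.
cos(β/2)=0.962601, sin(β/2)=0.270921
d^4_{-4,-4}: single k=0 term ⇒ +0.737178;  D = -0.677270+0.291095i
d^4_{-3,-4}: single k=0 term ⇒ -0.586832;  D = +0.455362+0.370159i
d^4_{-2,-4}: single k=0 term ⇒ +0.308990;  D = +0.061460-0.302816i
d^4_{-1,-4}: single k=0 term ⇒ -0.122986;  D = -0.118126+0.034233i
d^4_{0,-4}: single k=0 term ⇒ +0.038700;  D = +0.026784+0.027934i
d^4_{1,-4}: single k=0 term ⇒ -0.009742;  D = +0.003102-0.009235i
d^4_{2,-4}: single k=0 term ⇒ +0.001939;  D = -0.001915+0.000305i
d^4_{3,-4}: single k=0 term ⇒ -0.000292;  D = +0.000174+0.000234i
d^4_{4,-4}: single k=0 term ⇒ +0.000029;  D = +0.000013-0.000026i
Y_4^{m'}(θ=2.0376,φ=3.4603) and Σ D·Y over m':
  (-0.6773+0.2911i)·(+0.0821-0.2692i)  (+0.4554+0.3702i)·(+0.2313-0.3277i)  (+0.0615-0.3028i)·(+0.0896-0.0663i)  (-0.1181+0.0342i)·(-0.2857+0.0943i)  (+0.0268+0.0279i)·(-0.1735+0.0000i)  (+0.0031-0.0092i)·(+0.2857+0.0943i)  (-0.0019+0.0003i)·(+0.0896+0.0663i)  (+0.0002+0.0002i)·(-0.2313-0.3277i)  (+0.0000-0.0000i)·(+0.0821+0.2692i)
Y_4^-4(R⁻¹ n̂) = +0.262326+0.083101i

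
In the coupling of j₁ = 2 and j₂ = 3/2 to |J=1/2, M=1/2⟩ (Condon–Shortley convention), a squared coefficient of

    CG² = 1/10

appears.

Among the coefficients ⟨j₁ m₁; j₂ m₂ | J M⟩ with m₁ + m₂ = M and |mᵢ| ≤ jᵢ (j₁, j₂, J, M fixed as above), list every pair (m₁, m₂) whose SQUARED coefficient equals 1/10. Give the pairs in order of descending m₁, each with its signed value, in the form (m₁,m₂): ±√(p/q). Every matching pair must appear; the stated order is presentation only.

Admissible pairs with m₁+m₂ = M = 1/2: (-1,3/2), (0,1/2), (1,-1/2), (2,-3/2)
  (m₁,m₂)=(2,-3/2): CG² = 2/5, CG = +√(2/5)
  (m₁,m₂)=(1,-1/2): CG² = 3/10, CG = −√(3/10)
  (m₁,m₂)=(0,1/2): CG² = 1/5, CG = +√(1/5)
  (m₁,m₂)=(-1,3/2): CG² = 1/10, CG = −√(1/10)   ← matches the target
Pairs with CG² = 1/10: (-1,3/2): −√(1/10)

(-1,3/2): −√(1/10)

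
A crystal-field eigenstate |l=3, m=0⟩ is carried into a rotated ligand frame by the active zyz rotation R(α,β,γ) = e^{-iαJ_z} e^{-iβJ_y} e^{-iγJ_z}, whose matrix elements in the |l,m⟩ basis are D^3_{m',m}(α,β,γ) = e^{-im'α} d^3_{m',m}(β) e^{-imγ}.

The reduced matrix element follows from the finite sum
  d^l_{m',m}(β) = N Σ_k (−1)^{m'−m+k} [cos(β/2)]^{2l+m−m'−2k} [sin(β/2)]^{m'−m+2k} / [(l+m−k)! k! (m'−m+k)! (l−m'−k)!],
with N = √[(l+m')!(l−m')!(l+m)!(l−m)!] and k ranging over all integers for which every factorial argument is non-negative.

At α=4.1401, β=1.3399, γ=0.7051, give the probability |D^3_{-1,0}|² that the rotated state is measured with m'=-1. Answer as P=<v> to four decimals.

Split into d^3_{-1,0}(β=1.3399) × two z-phases.
With c≡cos(β/2)=0.783853 and s≡sin(β/2)=0.620947, N=[2·24·6·6]^{1/2}=41.569219
The bounds max(0,m−m')=1 and min(l+m,l−m')=3 give 3 terms
  k=1: (−1)^0·41.5692/(12)·0.7839^5·0.6209^1 = +0.636528
  k=2: (−1)^1·41.5692/(4)·0.7839^3·0.6209^3 = -1.198336
  k=3: (−1)^2·41.5692/(12)·0.7839^1·0.6209^5 = +0.250667
d^3_{-1,0}(1.3399) = +0.636528 -1.198336 +0.250667 = -0.311141
|D^3_{-1,0}|² = |d^3_{-1,0}(β)|² = (-0.311141)² = 0.096809 (the z-rotation phases have unit modulus)

P=0.0968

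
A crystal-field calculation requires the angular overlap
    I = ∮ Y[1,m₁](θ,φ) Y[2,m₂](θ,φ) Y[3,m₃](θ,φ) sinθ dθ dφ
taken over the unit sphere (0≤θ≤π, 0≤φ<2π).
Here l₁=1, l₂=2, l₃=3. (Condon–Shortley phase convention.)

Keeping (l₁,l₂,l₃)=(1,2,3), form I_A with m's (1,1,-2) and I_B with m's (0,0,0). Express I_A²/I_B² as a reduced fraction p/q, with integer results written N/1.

10/9

Shared (l₁,l₂,l₃)=(1,2,3): N and (l;000)² cancel in I_A²/I_B².
A: Δ = 0!·2!·4!/7! = 1/105; Racah Σ t=0..0: t=0:+1/12 = 1/12; ⇒ 3j(1 2 3; 1 1 -2)² = 2/21, sgn -1
B: Δ = 0!·2!·4!/7! = 1/105; Racah Σ t=0..0: t=0:+1/4 = 1/4; ⇒ 3j(1 2 3; 0 0 0)² = 3/35, sgn -1
I_A²/I_B² = (2/21)/(3/35) = 10/9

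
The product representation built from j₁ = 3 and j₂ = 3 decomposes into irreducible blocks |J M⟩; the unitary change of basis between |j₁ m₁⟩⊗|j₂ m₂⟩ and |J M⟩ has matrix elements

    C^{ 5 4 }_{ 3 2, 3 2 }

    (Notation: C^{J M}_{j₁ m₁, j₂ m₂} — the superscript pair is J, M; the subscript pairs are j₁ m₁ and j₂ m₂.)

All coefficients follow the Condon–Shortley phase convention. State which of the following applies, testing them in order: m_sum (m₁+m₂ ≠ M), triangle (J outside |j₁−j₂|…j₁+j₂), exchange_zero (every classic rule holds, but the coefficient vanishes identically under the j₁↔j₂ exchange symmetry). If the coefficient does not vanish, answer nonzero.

exchange_zero

m-sum: m₁+m₂ = 2+2 = 4, M = 4  ✓
triangle: |j₁−j₂| = 0 ≤ J = 5 ≤ j₁+j₂ = 6  ✓
exchange: j₁=j₂ and m₁=m₂, and (−1)^(j₁+j₂−J) = (−1)^1 = −1 forces ⟨j₁m₁;j₂m₂|JM⟩ = −⟨j₂m₂;j₁m₁|JM⟩ = −⟨j₁m₁;j₂m₂|JM⟩ ⇒ the coefficient vanishes identically
Racah sum check: Σ_k collapses to 0 ⇒ CG = 0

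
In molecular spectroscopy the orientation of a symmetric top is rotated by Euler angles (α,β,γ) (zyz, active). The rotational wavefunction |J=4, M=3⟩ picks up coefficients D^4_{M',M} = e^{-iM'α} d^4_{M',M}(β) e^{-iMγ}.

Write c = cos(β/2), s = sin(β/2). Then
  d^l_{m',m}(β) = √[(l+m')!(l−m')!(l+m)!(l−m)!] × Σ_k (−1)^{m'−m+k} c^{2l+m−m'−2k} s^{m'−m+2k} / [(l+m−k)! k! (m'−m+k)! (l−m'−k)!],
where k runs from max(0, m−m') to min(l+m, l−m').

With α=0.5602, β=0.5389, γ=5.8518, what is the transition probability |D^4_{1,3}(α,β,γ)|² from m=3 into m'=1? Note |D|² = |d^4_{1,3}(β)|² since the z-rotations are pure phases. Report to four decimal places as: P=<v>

P=0.1551

First d^4_{1,3}(β=0.5389), then the phase factors e^{-i(1)α} and e^{-i(3)γ}:
c=cos(0.538900/2)=0.963917, s=sin(0.538900/2)=0.266201; N=√[120·6·5040·1]=1904.940944
The bounds max(0,m−m')=2 and min(l+m,l−m')=3 give 2 terms
  k=2: (−1)^0·1904.9409/(240)·0.9639^6·0.2662^2 = +0.451159
  k=3: (−1)^1·1904.9409/(144)·0.9639^4·0.2662^4 = -0.057348
d^4_{1,3}(0.5389) = +0.451159 -0.057348 = +0.393811
|D^4_{1,3}|² = |d^4_{1,3}(β)|² = (+0.393811)² = 0.155087 (the z-rotation phases have unit modulus)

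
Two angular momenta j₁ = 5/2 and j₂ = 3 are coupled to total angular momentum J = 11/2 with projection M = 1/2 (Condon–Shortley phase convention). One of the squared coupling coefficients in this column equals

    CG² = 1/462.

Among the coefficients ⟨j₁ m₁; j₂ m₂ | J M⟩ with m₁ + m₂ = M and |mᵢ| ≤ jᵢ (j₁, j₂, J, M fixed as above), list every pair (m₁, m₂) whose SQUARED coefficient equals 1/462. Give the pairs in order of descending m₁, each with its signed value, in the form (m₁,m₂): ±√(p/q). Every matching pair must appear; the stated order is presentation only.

(-5/2,3): +√(1/462)

Admissible pairs with m₁+m₂ = M = 1/2: (-5/2,3), (-3/2,2), (-1/2,1), (1/2,0), (3/2,-1), (5/2,-2)
  (m₁,m₂)=(5/2,-2): CG² = 1/77, CG = +√(1/77)
  (m₁,m₂)=(3/2,-1): CG² = 25/154, CG = +√(25/154)
  (m₁,m₂)=(1/2,0): CG² = 100/231, CG = +√(100/231)
  (m₁,m₂)=(-1/2,1): CG² = 25/77, CG = +√(25/77)
  (m₁,m₂)=(-3/2,2): CG² = 5/77, CG = +√(5/77)
  (m₁,m₂)=(-5/2,3): CG² = 1/462, CG = +√(1/462)   ← matches the target
Pairs with CG² = 1/462: (-5/2,3): +√(1/462)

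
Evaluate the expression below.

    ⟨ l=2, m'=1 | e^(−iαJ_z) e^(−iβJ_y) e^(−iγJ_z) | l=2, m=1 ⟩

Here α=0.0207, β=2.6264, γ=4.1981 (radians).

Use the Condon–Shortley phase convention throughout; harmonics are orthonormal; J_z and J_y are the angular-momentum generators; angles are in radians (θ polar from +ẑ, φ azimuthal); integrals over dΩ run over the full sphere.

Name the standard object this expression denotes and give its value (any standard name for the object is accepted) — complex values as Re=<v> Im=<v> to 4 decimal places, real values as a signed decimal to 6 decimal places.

This is a Wigner D-matrix element — the rotation-matrix element ⟨l m'| R(α,β,γ) |l m⟩ in the angular-momentum basis.
D^2_{1,1}(0.0207,2.6264,4.1981) = e^{-i·1·0.0207}·d^2_{1,1}(2.6264)·e^{-i·1·4.1981}. Compute d first:
Half-angle: c=0.254757, s=0.967005. N=√(6·1·6·1)=6.000000
k∈{0,1} keeps every argument non-negative
  k=0: (−1)^0·6.0000/(6)·0.2548^4·0.9670^0 = +0.004212
  k=1: (−1)^1·6.0000/(2)·0.2548^2·0.9670^2 = -0.182067
d^2_{1,1}(2.6264) = +0.004212 -0.182067 = -0.177855
D = (+0.999786-0.020699i)·(-0.177855)·(-0.491916+0.870643i) = +0.084266-0.156626i

Wigner D-matrix element, Re=0.0843 Im=-0.1566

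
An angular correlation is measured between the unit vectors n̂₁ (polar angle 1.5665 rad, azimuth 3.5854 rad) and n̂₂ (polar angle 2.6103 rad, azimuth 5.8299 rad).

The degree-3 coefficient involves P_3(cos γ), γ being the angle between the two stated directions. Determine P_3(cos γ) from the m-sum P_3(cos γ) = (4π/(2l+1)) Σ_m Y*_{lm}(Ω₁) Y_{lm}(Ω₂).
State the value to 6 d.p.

0.397927

Addition theorem: P_3(cos γ) = (4π/7) Σ_m Y*_{lm}(Ω₁) Y_{lm}(Ω₂), m = −3…3:
  m=-3: (-0.098919-0.405316i) × (+0.011361+0.053058i) = +0.020382-0.009853i  (running Σ = +0.020382-0.009853i)
  m=-2: (+0.002772+0.003405i) × (-0.139425-0.178088i) = +0.000220-0.000968i  (running Σ = +0.020602-0.010822i)
  m=-1: (+0.291842+0.138753i) × (+0.399883+0.194788i) = +0.089675+0.112333i  (running Σ = +0.110277+0.101511i)
  m=0: (-0.004810-0.000000i) × (-0.230535+0.000000i) = +0.001109+0.000000i  (running Σ = +0.111386+0.101511i)
  m=1: (-0.291842+0.138753i) × (-0.399883+0.194788i) = +0.089675-0.112333i  (running Σ = +0.201061-0.010822i)
  m=2: (+0.002772-0.003405i) × (-0.139425+0.178088i) = +0.000220+0.000968i  (running Σ = +0.201281-0.009853i)
  m=3: (+0.098919-0.405316i) × (-0.011361+0.053058i) = +0.020382+0.009853i  (running Σ = +0.221662+0.000000i)
Accumulated sum +0.221662+0.000000i; after 4π/(2l+1) scaling, +0.397927+0.000000i ⇒ P_3 = 0.397927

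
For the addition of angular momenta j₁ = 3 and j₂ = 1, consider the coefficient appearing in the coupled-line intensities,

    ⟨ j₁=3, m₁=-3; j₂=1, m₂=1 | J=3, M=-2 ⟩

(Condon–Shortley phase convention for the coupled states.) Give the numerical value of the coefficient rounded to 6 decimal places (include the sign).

triangle: 1!×5!×1!/8! = 120/40320
(j±m)!: 0!×6!×2!×0!×1!×5! = 172800
prefactor² = (2J+1)×Δ×N² = 3600
  k=1: −1/(1!×0!×5!×1!×0!×0!) = -1/120
Σ = -1/120  ⇒  CG² = 3600×(-1/120)² = 1/4
CG = −√(1/4) = -0.500000

-0.500000  (= −√(1/4))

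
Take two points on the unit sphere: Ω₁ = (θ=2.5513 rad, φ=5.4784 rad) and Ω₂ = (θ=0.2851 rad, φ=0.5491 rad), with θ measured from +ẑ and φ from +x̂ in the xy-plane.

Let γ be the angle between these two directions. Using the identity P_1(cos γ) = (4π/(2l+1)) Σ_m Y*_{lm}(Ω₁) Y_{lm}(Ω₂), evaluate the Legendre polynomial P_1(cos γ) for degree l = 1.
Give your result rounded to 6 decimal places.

Expand P_1 via completeness: Σ_{m} conj(Y_{1,m}) at Ω₁ times Y_{1,m} at Ω₂ —
  m=-1: Y*=0.13332 - 0.13859j  Y=0.08289 - 0.05072j  product 0.00402 - 0.01825j
  m=+0: Y*=-0.40592 + 0.00000j  Y=0.46888 + 0.00000j  product -0.19033 + 0.00000j
  m=+1: Y*=-0.13332 - 0.13859j  Y=-0.08289 - 0.05072j  product 0.00402 + 0.01825j
Total Σ_m = -0.18228 + 0.00000j. Multiply by 4.188790: -0.76355 + 0.00000j. P_1(cos γ) = -0.763551

-0.763551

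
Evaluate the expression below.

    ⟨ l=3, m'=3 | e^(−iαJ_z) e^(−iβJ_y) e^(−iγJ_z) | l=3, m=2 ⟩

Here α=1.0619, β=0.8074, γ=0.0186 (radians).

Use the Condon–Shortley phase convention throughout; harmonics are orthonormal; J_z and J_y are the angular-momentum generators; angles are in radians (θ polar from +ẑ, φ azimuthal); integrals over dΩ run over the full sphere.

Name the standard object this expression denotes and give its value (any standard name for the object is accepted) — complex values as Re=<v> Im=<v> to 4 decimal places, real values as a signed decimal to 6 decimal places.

This is a Wigner D-matrix element — the rotation-matrix element ⟨l m'| R(α,β,γ) |l m⟩ in the angular-momentum basis.
Split into d^3_{3,2}(β=0.8074) × two z-phases.
c=cos(0.807400/2)=0.919614, s=sin(0.807400/2)=0.392824; N=√[720·1·120·1]=293.938769
k: max(0,(2)−(3))=0 … min(3+(2),3−(3))=0
  k=0: (−1)^1·293.9388/(120)·0.9196^5·0.3928^1 = -0.632850
d^3_{3,2}(0.8074) = -0.632850
Attach z-rotation phases: D = e^{-i(3)(1.0619)}·(-0.632850)·e^{-i(2)(0.0186)} = +0.630759-0.051399i

Wigner D-matrix element, Re=0.6308 Im=-0.0514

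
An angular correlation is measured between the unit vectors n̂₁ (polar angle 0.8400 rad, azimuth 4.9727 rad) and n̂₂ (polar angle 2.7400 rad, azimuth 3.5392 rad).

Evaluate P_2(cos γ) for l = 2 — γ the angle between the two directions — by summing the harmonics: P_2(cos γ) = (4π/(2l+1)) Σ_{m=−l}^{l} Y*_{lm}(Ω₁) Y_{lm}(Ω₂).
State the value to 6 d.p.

Term-by-term m-sum for l=2 (normalisation 4π/5 = 2.513274):
  m=-2: Y*=(-0.185809, -0.106541)  Y=(0.041321, -0.042141)  product (-0.012168, 0.003428)
  m=-1: Y*=(0.098827, -0.371037)  Y=(0.256269, -0.107627)  product (-0.014607, -0.105722)
  m=+0: Y*=(0.106136, -0.000000)  Y=(0.486216, 0.000000)  product (0.051605, 0.000000)
  m=+1: Y*=(-0.098827, -0.371037)  Y=(-0.256269, -0.107627)  product (-0.014607, 0.105722)
  m=+2: Y*=(-0.185809, 0.106541)  Y=(0.041321, 0.042141)  product (-0.012168, -0.003428)
Accumulated sum (-0.001944, -0.000000); after 4π/(2l+1) scaling, (-0.004887, -0.000000) ⇒ P_2 = -0.004887

-0.004887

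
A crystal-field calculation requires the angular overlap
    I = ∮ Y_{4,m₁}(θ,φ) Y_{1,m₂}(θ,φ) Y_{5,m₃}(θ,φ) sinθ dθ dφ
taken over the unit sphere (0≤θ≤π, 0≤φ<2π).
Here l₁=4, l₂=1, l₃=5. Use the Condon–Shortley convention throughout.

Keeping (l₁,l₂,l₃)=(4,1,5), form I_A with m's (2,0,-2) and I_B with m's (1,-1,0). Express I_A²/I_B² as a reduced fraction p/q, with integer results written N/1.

21/10

Shared (l₁,l₂,l₃)=(4,1,5): N and (l;000)² cancel in I_A²/I_B².
A: Δ = 0!·8!·2!/11! = 1/495; Racah Σ t=0..0: t=0:+1/1440 = 1/1440; ⇒ 3j(4 1 5; 2 0 -2)² = 7/165, sgn -1
B: Δ = 0!·8!·2!/11! = 1/495; Racah Σ t=0..0: t=0:+1/1440 = 1/1440; ⇒ 3j(4 1 5; 1 -1 0)² = 2/99, sgn -1
I_A²/I_B² = (7/165)/(2/99) = 21/10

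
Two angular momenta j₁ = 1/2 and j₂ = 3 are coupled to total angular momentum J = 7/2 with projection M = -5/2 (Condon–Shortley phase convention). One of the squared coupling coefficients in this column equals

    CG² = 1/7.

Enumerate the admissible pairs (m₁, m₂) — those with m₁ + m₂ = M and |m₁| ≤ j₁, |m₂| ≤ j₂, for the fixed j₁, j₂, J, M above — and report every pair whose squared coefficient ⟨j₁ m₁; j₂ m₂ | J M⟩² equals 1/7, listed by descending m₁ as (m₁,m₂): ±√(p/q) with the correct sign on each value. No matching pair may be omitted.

(1/2,-3): +√(1/7)

Admissible pairs with m₁+m₂ = M = -5/2: (-1/2,-2), (1/2,-3)
  (m₁,m₂)=(1/2,-3): CG² = 1/7, CG = +√(1/7)   ← matches the target
  (m₁,m₂)=(-1/2,-2): CG² = 6/7, CG = +√(6/7)
Pairs with CG² = 1/7: (1/2,-3): +√(1/7)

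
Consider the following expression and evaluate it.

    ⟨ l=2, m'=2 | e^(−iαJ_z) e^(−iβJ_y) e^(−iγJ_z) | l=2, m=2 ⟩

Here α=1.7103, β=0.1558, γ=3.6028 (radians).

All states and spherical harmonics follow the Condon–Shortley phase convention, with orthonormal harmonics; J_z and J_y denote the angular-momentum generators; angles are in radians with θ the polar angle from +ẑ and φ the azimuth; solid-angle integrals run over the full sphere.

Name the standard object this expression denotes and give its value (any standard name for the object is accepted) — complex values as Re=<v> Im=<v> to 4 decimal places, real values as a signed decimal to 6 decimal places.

This is a Wigner D-matrix element — the rotation-matrix element ⟨l m'| R(α,β,γ) |l m⟩ in the angular-momentum basis.
D^2_{2,2}(1.7103,0.1558,3.6028) = e^{-i·2·1.7103}·d^2_{2,2}(0.1558)·e^{-i·2·3.6028}. Compute d first:
c=cos(0.155800/2)=0.996967, s=sin(0.155800/2)=0.077821; N=√[24·1·24·1]=24.000000
Admissible k: 0..0 (factorial args all ≥0)
  k=0: (−1)^0·24.0000/(24)·0.9970^4·0.0778^0 = +0.987924
d^2_{2,2}(0.1558) = +0.987924
Attach z-rotation phases: D = e^{-i(2)(1.7103)}·(+0.987924)·e^{-i(2)(3.6028)} = -0.356672+0.921292i

Wigner D-matrix element, Re=-0.3567 Im=0.9213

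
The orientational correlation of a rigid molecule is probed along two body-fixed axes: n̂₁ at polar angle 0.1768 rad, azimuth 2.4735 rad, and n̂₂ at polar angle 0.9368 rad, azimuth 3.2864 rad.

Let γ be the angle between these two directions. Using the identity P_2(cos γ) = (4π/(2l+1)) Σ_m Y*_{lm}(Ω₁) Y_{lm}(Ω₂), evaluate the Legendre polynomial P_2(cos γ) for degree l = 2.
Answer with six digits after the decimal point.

0.194701

Addition theorem: P_2(cos γ) = (4π/5) Σ_m Y*_{lm}(Ω₁) Y_{lm}(Ω₂), m = −2…2:
  m=-2: Y*=(0.002778, -0.011622)  Y=(0.240288, -0.071604)  product (-0.000165, -0.002991)
  m=-1: Y*=(-0.105001, 0.082862)  Y=(-0.364841, 0.053204)  product (0.033900, -0.035818)
  m=+0: Y*=(0.601514, -0.000000)  Y=(0.016622, 0.000000)  product (0.009999, 0.000000)
  m=+1: Y*=(0.105001, 0.082862)  Y=(0.364841, 0.053204)  product (0.033900, 0.035818)
  m=+2: Y*=(0.002778, 0.011622)  Y=(0.240288, 0.071604)  product (-0.000165, 0.002991)
Accumulated sum (0.077469, -0.000000); after 4π/(2l+1) scaling, (0.194701, -0.000000) ⇒ P_2 = 0.194701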